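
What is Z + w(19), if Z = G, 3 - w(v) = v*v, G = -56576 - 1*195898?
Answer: -252832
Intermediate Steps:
G = -252474 (G = -56576 - 195898 = -252474)
w(v) = 3 - v² (w(v) = 3 - v*v = 3 - v²)
Z = -252474
Z + w(19) = -252474 + (3 - 1*19²) = -252474 + (3 - 1*361) = -252474 + (3 - 361) = -252474 - 358 = -252832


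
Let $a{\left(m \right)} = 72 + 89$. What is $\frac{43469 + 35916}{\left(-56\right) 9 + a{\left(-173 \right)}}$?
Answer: $- \frac{79385}{343} \approx -231.44$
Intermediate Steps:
$a{\left(m \right)} = 161$
$\frac{43469 + 35916}{\left(-56\right) 9 + a{\left(-173 \right)}} = \frac{43469 + 35916}{\left(-56\right) 9 + 161} = \frac{79385}{-504 + 161} = \frac{79385}{-343} = 79385 \left(- \frac{1}{343}\right) = - \frac{79385}{343}$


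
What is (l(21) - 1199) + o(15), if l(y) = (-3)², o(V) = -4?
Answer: -1194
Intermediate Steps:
l(y) = 9
(l(21) - 1199) + o(15) = (9 - 1199) - 4 = -1190 - 4 = -1194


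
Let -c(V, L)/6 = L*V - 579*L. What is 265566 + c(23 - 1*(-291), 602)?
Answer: 1222746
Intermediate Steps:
c(V, L) = 3474*L - 6*L*V (c(V, L) = -6*(L*V - 579*L) = -6*(-579*L + L*V) = 3474*L - 6*L*V)
265566 + c(23 - 1*(-291), 602) = 265566 + 6*602*(579 - (23 - 1*(-291))) = 265566 + 6*602*(579 - (23 + 291)) = 265566 + 6*602*(579 - 1*314) = 265566 + 6*602*(579 - 314) = 265566 + 6*602*265 = 265566 + 957180 = 1222746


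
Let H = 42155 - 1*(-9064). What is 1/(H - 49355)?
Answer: 1/1864 ≈ 0.00053648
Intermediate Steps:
H = 51219 (H = 42155 + 9064 = 51219)
1/(H - 49355) = 1/(51219 - 49355) = 1/1864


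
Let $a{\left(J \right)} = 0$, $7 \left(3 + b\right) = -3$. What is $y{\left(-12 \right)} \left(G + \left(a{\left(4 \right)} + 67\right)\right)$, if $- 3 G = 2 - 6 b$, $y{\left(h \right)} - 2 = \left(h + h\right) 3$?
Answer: $- \frac{12490}{3} \approx -4163.3$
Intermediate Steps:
$b = - \frac{24}{7}$ ($b = -3 + \frac{1}{7} \left(-3\right) = -3 - \frac{3}{7} = - \frac{24}{7} \approx -3.4286$)
$y{\left(h \right)} = 2 + 6 h$ ($y{\left(h \right)} = 2 + \left(h + h\right) 3 = 2 + 2 h 3 = 2 + 6 h$)
$G = - \frac{158}{21}$ ($G = - \frac{2 - - \frac{144}{7}}{3} = - \frac{2 + \frac{144}{7}}{3} = \left(- \frac{1}{3}\right) \frac{158}{7} = - \frac{158}{21} \approx -7.5238$)
$y{\left(-12 \right)} \left(G + \left(a{\left(4 \right)} + 67\right)\right) = \left(2 + 6 \left(-12\right)\right) \left(- \frac{158}{21} + \left(0 + 67\right)\right) = \left(2 - 72\right) \left(- \frac{158}{21} + 67\right) = \left(-70\right) \frac{1249}{21} = - \frac{12490}{3}$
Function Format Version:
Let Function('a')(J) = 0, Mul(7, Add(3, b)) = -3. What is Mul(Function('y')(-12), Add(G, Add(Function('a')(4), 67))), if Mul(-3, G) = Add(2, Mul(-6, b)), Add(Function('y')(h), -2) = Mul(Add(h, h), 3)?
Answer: Rational(-12490, 3) ≈ -4163.3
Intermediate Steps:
b = Rational(-24, 7) (b = Add(-3, Mul(Rational(1, 7), -3)) = Add(-3, Rational(-3, 7)) = Rational(-24, 7) ≈ -3.4286)
Function('y')(h) = Add(2, Mul(6, h)) (Function('y')(h) = Add(2, Mul(Add(h, h), 3)) = Add(2, Mul(Mul(2, h), 3)) = Add(2, Mul(6, h)))
G = Rational(-158, 21) (G = Mul(Rational(-1, 3), Add(2, Mul(-6, Rational(-24, 7)))) = Mul(Rational(-1, 3), Add(2, Rational(144, 7))) = Mul(Rational(-1, 3), Rational(158, 7)) = Rational(-158, 21) ≈ -7.5238)
Mul(Function('y')(-12), Add(G, Add(Function('a')(4), 67))) = Mul(Add(2, Mul(6, -12)), Add(Rational(-158, 21), Add(0, 67))) = Mul(Add(2, -72), Add(Rational(-158, 21), 67)) = Mul(-70, Rational(1249, 21)) = Rational(-12490, 3)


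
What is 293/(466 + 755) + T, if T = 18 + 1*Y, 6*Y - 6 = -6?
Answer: 22271/1221 ≈ 18.240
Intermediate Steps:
Y = 0 (Y = 1 + (1/6)*(-6) = 1 - 1 = 0)
T = 18 (T = 18 + 1*0 = 18 + 0 = 18)
293/(466 + 755) + T = 293/(466 + 755) + 18 = 293/1221 + 18 = 22271/1221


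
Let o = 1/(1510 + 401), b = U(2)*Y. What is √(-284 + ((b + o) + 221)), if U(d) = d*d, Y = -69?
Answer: 2*I*√6316323/273 ≈ 18.412*I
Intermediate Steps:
U(d) = d²
b = -276 (b = 2²*(-69) = 4*(-69) = -276)
o = 1/1911 ≈ 0.00052329
√(-284 + ((b + o) + 221)) = √(-284 + ((-276 + 1/1911) + 221)) = √(-284 + (-527435/1911 + 221)) = √(-284 - 105104/1911) = √(-647828/1911) = 2*I*√6316323/273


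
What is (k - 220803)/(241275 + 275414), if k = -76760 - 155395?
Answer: -452958/516689 ≈ -0.87665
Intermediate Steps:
k = -232155
(k - 220803)/(241275 + 275414) = (-232155 - 220803)/(241275 + 275414) = -452958/516689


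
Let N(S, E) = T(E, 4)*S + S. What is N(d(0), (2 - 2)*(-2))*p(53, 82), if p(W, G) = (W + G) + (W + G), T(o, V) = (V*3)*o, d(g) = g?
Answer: 0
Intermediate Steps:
T(o, V) = 3*V*o (T(o, V) = (3*V)*o = 3*V*o)
p(W, G) = 2*G + 2*W (p(W, G) = (G + W) + (G + W) = 2*G + 2*W)
N(S, E) = S + 12*E*S (N(S, E) = (3*4*E)*S + S = (12*E)*S + S = 12*E*S + S = S + 12*E*S)
N(d(0), (2 - 2)*(-2))*p(53, 82) = (0*(1 + 12*((2 - 2)*(-2))))*(2*82 + 2*53) = (0*(1 + 12*(0*(-2))))*(164 + 106) = (0*(1 + 12*0))*270 = (0*(1 + 0))*270 = (0*1)*270 = 0*270 = 0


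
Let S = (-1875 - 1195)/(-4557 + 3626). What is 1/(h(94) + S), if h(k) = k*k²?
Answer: 931/773276774 ≈ 1.2040e-6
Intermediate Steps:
S = 3070/931 (S = -3070/(-931) = -3070*(-1/931) = 3070/931 ≈ 3.2975)
h(k) = k³
1/(h(94) + S) = 1/(94³ + 3070/931) = 1/(830584 + 3070/931) = 1/(773276774/931) = 931/773276774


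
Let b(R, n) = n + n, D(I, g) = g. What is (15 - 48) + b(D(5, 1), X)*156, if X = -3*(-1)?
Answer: 903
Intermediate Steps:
X = 3
b(R, n) = 2*n
(15 - 48) + b(D(5, 1), X)*156 = (15 - 48) + (2*3)*156 = -33 + 6*156 = -33 + 936 = 903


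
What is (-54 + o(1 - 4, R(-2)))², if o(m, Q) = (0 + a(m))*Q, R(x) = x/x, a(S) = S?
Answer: 3249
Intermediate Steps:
R(x) = 1
o(m, Q) = Q*m (o(m, Q) = (0 + m)*Q = m*Q = Q*m)
(-54 + o(1 - 4, R(-2)))² = (-54 + 1*(1 - 4))² = (-54 + 1*(-3))² = (-54 - 3)² = (-57)² = 3249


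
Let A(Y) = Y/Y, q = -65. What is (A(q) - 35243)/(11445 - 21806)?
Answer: 35242/10361 ≈ 3.4014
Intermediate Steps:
A(Y) = 1
(A(q) - 35243)/(11445 - 21806) = (1 - 35243)/(11445 - 21806) = -35242/(-10361) = -35242*(-1/10361) = 35242/10361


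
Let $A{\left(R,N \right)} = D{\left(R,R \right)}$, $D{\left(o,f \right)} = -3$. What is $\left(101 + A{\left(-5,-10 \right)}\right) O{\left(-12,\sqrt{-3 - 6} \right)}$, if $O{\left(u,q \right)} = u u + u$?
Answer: $12936$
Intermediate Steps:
$O{\left(u,q \right)} = u + u^{2}$ ($O{\left(u,q \right)} = u^{2} + u = u + u^{2}$)
$A{\left(R,N \right)} = -3$
$\left(101 + A{\left(-5,-10 \right)}\right) O{\left(-12,\sqrt{-3 - 6} \right)} = \left(101 - 3\right) \left(- 12 \left(1 - 12\right)\right) = 98 \left(\left(-12\right) \left(-11\right)\right) = 98 \cdot 132 = 12936$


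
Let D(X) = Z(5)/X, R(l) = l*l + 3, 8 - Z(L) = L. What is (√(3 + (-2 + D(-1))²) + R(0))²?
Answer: 37 + 12*√7 ≈ 68.749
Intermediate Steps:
Z(L) = 8 - L
R(l) = 3 + l² (R(l) = l² + 3 = 3 + l²)
D(X) = 3/X (D(X) = (8 - 1*5)/X = (8 - 5)/X = 3/X)
(√(3 + (-2 + D(-1))²) + R(0))² = (√(3 + (-2 + 3/(-1))²) + (3 + 0²))² = (√(3 + (-2 + 3*(-1))²) + (3 + 0))² = (√(3 + (-2 - 3)²) + 3)² = (√(3 + (-5)²) + 3)² = (√(3 + 25) + 3)² = (√28 + 3)² = (2*√7 + 3)² = (3 + 2*√7)²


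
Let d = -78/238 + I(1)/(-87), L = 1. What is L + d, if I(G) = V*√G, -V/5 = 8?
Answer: 11720/10353 ≈ 1.1320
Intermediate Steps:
V = -40 (V = -5*8 = -40)
I(G) = -40*√G
d = 1367/10353 (d = -78/238 - 40*√1/(-87) = -78*1/238 - 40*1*(-1/87) = -39/119 - 40*(-1/87) = -39/119 + 40/87 = 1367/10353 ≈ 0.13204)
L + d = 1 + 1367/10353 = 11720/10353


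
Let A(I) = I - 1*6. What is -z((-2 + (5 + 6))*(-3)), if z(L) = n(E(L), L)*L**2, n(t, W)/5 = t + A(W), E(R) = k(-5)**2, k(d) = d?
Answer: 29160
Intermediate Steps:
A(I) = -6 + I (A(I) = I - 6 = -6 + I)
E(R) = 25 (E(R) = (-5)**2 = 25)
n(t, W) = -30 + 5*W + 5*t (n(t, W) = 5*(t + (-6 + W)) = 5*(-6 + W + t) = -30 + 5*W + 5*t)
z(L) = L**2*(95 + 5*L) (z(L) = (-30 + 5*L + 5*25)*L**2 = (-30 + 5*L + 125)*L**2 = (95 + 5*L)*L**2 = L**2*(95 + 5*L))
-z((-2 + (5 + 6))*(-3)) = -5*((-2 + (5 + 6))*(-3))**2*(19 + (-2 + (5 + 6))*(-3)) = -5*((-2 + 11)*(-3))**2*(19 + (-2 + 11)*(-3)) = -5*(9*(-3))**2*(19 + 9*(-3)) = -5*(-27)**2*(19 - 27) = -5*729*(-8) = -1*(-29160) = 29160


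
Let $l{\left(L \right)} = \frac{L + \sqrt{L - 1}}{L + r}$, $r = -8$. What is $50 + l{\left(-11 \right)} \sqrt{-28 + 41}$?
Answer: $50 + \frac{\sqrt{13} \left(11 - 2 i \sqrt{3}\right)}{19} \approx 52.087 - 0.65737 i$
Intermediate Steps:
$l{\left(L \right)} = \frac{L + \sqrt{-1 + L}}{-8 + L}$ ($l{\left(L \right)} = \frac{L + \sqrt{L - 1}}{L - 8} = \frac{L + \sqrt{-1 + L}}{-8 + L}$)
$50 + l{\left(-11 \right)} \sqrt{-28 + 41} = 50 + \frac{-11 + \sqrt{-1 - 11}}{-8 - 11} \sqrt{-28 + 41} = 50 + \frac{-11 + \sqrt{-12}}{-19} \sqrt{13} = 50 + - \frac{-11 + 2 i \sqrt{3}}{19} \sqrt{13} = 50 + \left(\frac{11}{19} - \frac{2 i \sqrt{3}}{19}\right) \sqrt{13} = 50 + \sqrt{13} \left(\frac{11}{19} - \frac{2 i \sqrt{3}}{19}\right)$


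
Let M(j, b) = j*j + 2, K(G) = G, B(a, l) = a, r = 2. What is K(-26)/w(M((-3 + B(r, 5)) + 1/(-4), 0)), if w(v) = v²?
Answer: -6656/3249 ≈ -2.0486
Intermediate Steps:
M(j, b) = 2 + j² (M(j, b) = j² + 2 = 2 + j²)
K(-26)/w(M((-3 + B(r, 5)) + 1/(-4), 0)) = -26/(2 + ((-3 + 2) + 1/(-4))²)² = -26/(2 + (-1 - ¼)²)² = -26/(2 + (-5/4)²)² = -26/(2 + 25/16)² = -26/(57/16)² = -26/(3249/256) = (256/3249)*(-26) = -6656/3249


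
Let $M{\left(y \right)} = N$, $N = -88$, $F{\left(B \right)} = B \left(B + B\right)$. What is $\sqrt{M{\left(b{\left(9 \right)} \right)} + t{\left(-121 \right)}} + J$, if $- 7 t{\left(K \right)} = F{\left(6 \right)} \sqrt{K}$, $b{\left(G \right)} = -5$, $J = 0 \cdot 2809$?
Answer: $\frac{2 \sqrt{-1078 - 1386 i}}{7} \approx 5.2601 - 10.755 i$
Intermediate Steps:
$J = 0$
$F{\left(B \right)} = 2 B^{2}$ ($F{\left(B \right)} = B 2 B = 2 B^{2}$)
$t{\left(K \right)} = - \frac{72 \sqrt{K}}{7}$ ($t{\left(K \right)} = - \frac{2 \cdot 6^{2} \sqrt{K}}{7} = - \frac{2 \cdot 36 \sqrt{K}}{7} = - \frac{72 \sqrt{K}}{7}$)
$M{\left(y \right)} = -88$
$\sqrt{M{\left(b{\left(9 \right)} \right)} + t{\left(-121 \right)}} + J = \sqrt{-88 - \frac{72 \sqrt{-121}}{7}} + 0 = \sqrt{-88 - \frac{72 \cdot 11 i}{7}} + 0 = \sqrt{-88 - \frac{792 i}{7}} + 0 = \sqrt{-88 - \frac{792 i}{7}}$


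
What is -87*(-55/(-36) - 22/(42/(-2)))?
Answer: -18821/84 ≈ -224.06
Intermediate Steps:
-87*(-55/(-36) - 22/(42/(-2))) = -87*(-55*(-1/36) - 22/(42*(-½))) = -87*(55/36 - 22/(-21)) = -87*(55/36 - 22*(-1/21)) = -87*(55/36 + 22/21) = -87*649/252 = -18821/84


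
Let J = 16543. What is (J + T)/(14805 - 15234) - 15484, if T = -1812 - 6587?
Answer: -6650780/429 ≈ -15503.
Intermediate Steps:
T = -8399
(J + T)/(14805 - 15234) - 15484 = (16543 - 8399)/(14805 - 15234) - 15484 = 8144/(-429) - 15484 = 8144*(-1/429) - 15484 = -8144/429 - 15484 = -6650780/429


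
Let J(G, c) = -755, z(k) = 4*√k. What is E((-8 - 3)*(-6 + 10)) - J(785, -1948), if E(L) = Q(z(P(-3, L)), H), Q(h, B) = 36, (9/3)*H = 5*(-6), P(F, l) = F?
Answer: 791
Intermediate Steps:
H = -10 (H = (5*(-6))/3 = (⅓)*(-30) = -10)
E(L) = 36
E((-8 - 3)*(-6 + 10)) - J(785, -1948) = 36 - 1*(-755) = 36 + 755 = 791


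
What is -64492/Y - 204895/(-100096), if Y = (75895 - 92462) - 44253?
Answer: 4729276283/1521959680 ≈ 3.1074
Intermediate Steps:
Y = -60820 (Y = -16567 - 44253 = -60820)
-64492/Y - 204895/(-100096) = -64492/(-60820) - 204895/(-100096) = -64492*(-1/60820) - 204895*(-1/100096) = 16123/15205 + 204895/100096 = 4729276283/1521959680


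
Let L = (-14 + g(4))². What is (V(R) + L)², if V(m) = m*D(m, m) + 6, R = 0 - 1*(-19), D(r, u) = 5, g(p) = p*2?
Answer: 18769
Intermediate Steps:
g(p) = 2*p
R = 19 (R = 0 + 19 = 19)
V(m) = 6 + 5*m (V(m) = m*5 + 6 = 5*m + 6 = 6 + 5*m)
L = 36 (L = (-14 + 2*4)² = (-14 + 8)² = (-6)² = 36)
(V(R) + L)² = ((6 + 5*19) + 36)² = ((6 + 95) + 36)² = (101 + 36)² = 137² = 18769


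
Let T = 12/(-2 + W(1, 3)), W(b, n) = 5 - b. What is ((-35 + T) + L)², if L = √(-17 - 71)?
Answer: 753 - 116*I*√22 ≈ 753.0 - 544.09*I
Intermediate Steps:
L = 2*I*√22 (L = √(-88) = 2*I*√22 ≈ 9.3808*I)
T = 6 (T = 12/(-2 + (5 - 1*1)) = 12/(-2 + (5 - 1)) = 12/(-2 + 4) = 12/2 = (½)*12 = 6)
((-35 + T) + L)² = ((-35 + 6) + 2*I*√22)² = (-29 + 2*I*√22)²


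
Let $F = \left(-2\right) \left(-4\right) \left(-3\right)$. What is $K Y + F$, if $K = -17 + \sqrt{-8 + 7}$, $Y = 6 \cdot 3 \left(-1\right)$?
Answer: $282 - 18 i \approx 282.0 - 18.0 i$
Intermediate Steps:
$F = -24$ ($F = 8 \left(-3\right) = -24$)
$Y = -18$ ($Y = 18 \left(-1\right) = -18$)
$K = -17 + i$ ($K = -17 + \sqrt{-1} = -17 + i \approx -17.0 + 1.0 i$)
$K Y + F = \left(-17 + i\right) \left(-18\right) - 24 = \left(306 - 18 i\right) - 24 = 282 - 18 i$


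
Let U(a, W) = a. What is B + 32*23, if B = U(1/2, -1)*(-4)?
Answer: 734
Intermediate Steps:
B = -2 (B = -4/2 = (1/2)*(-4) = -2)
B + 32*23 = -2 + 32*23 = -2 + 736 = 734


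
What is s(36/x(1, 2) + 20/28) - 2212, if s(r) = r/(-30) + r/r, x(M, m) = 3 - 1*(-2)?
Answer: -2321827/1050 ≈ -2211.3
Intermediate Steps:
x(M, m) = 5 (x(M, m) = 3 + 2 = 5)
s(r) = 1 - r/30 (s(r) = r*(-1/30) + 1 = -r/30 + 1 = 1 - r/30)
s(36/x(1, 2) + 20/28) - 2212 = (1 - (36/5 + 20/28)/30) - 2212 = (1 - (36*(⅕) + 20*(1/28))/30) - 2212 = (1 - (36/5 + 5/7)/30) - 2212 = (1 - 1/30*277/35) - 2212 = (1 - 277/1050) - 2212 = 773/1050 - 2212 = -2321827/1050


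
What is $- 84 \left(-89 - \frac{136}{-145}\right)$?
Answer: $\frac{1072596}{145} \approx 7397.2$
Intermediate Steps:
$- 84 \left(-89 - \frac{136}{-145}\right) = - 84 \left(-89 - - \frac{136}{145}\right) = - 84 \left(-89 + \frac{136}{145}\right) = \left(-84\right) \left(- \frac{12769}{145}\right) = \frac{1072596}{145}$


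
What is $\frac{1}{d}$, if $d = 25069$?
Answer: $\frac{1}{25069} \approx 3.989 \cdot 10^{-5}$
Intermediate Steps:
$\frac{1}{d} = \frac{1}{25069}$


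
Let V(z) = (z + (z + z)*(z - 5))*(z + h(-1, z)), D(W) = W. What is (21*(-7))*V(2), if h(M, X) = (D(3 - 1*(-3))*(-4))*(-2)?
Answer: 73500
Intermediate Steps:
h(M, X) = 48 (h(M, X) = ((3 - 1*(-3))*(-4))*(-2) = ((3 + 3)*(-4))*(-2) = (6*(-4))*(-2) = -24*(-2) = 48)
V(z) = (48 + z)*(z + 2*z*(-5 + z)) (V(z) = (z + (z + z)*(z - 5))*(z + 48) = (z + (2*z)*(-5 + z))*(48 + z) = (z + 2*z*(-5 + z))*(48 + z) = (48 + z)*(z + 2*z*(-5 + z)))
(21*(-7))*V(2) = (21*(-7))*(2*(-432 + 2*2**2 + 87*2)) = -294*(-432 + 2*4 + 174) = -294*(-432 + 8 + 174) = -294*(-250) = -147*(-500) = 73500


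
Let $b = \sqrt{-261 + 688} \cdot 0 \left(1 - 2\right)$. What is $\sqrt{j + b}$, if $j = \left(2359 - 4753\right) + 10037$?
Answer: $\sqrt{7643} \approx 87.424$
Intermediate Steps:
$j = 7643$ ($j = -2394 + 10037 = 7643$)
$b = 0$ ($b = \sqrt{427} \cdot 0 \left(-1\right) = \sqrt{427} \cdot 0 = 0$)
$\sqrt{j + b} = \sqrt{7643 + 0} = \sqrt{7643}$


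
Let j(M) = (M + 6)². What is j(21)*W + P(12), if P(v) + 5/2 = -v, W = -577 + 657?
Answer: 116611/2 ≈ 58306.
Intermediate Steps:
W = 80
P(v) = -5/2 - v
j(M) = (6 + M)²
j(21)*W + P(12) = (6 + 21)²*80 + (-5/2 - 1*12) = 27²*80 + (-5/2 - 12) = 729*80 - 29/2 = 58320 - 29/2 = 116611/2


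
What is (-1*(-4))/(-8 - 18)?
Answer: -2/13 ≈ -0.15385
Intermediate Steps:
(-1*(-4))/(-8 - 18) = 4/(-26) = 4*(-1/26) = -2/13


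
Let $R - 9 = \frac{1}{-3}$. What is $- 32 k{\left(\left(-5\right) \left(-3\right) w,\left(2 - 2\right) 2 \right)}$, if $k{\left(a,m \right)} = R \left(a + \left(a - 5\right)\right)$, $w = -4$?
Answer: $\frac{104000}{3} \approx 34667.0$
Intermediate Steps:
$R = \frac{26}{3}$ ($R = 9 + \frac{1}{-3} = 9 - \frac{1}{3} = \frac{26}{3} \approx 8.6667$)
$k{\left(a,m \right)} = - \frac{130}{3} + \frac{52 a}{3}$ ($k{\left(a,m \right)} = \frac{26 \left(a + \left(a - 5\right)\right)}{3} = \frac{26 \left(a + \left(-5 + a\right)\right)}{3} = \frac{26 \left(-5 + 2 a\right)}{3} = - \frac{130}{3} + \frac{52 a}{3}$)
$- 32 k{\left(\left(-5\right) \left(-3\right) w,\left(2 - 2\right) 2 \right)} = - 32 \left(- \frac{130}{3} + \frac{52 \left(-5\right) \left(-3\right) \left(-4\right)}{3}\right) = - 32 \left(- \frac{130}{3} + \frac{52 \cdot 15 \left(-4\right)}{3}\right) = - 32 \left(- \frac{130}{3} + \frac{52}{3} \left(-60\right)\right) = - 32 \left(- \frac{130}{3} - 1040\right) = \left(-32\right) \left(- \frac{3250}{3}\right) = \frac{104000}{3}$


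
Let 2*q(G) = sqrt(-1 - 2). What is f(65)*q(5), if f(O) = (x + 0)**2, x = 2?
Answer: 2*I*sqrt(3) ≈ 3.4641*I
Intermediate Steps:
q(G) = I*sqrt(3)/2 (q(G) = sqrt(-1 - 2)/2 = sqrt(-3)/2 = (I*sqrt(3))/2 = I*sqrt(3)/2)
f(O) = 4 (f(O) = (2 + 0)**2 = 2**2 = 4)
f(65)*q(5) = 4*(I*sqrt(3)/2) = 2*I*sqrt(3)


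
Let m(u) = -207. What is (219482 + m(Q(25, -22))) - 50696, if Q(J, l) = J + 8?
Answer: 168579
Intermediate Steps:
Q(J, l) = 8 + J
(219482 + m(Q(25, -22))) - 50696 = (219482 - 207) - 50696 = 219275 - 50696 = 168579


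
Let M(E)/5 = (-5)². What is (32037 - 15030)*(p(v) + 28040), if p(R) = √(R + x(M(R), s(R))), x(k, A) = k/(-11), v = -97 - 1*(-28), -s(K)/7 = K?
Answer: 476876280 + 34014*I*√2431/11 ≈ 4.7688e+8 + 1.5246e+5*I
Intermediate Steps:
M(E) = 125 (M(E) = 5*(-5)² = 5*25 = 125)
s(K) = -7*K
v = -69 (v = -97 + 28 = -69)
x(k, A) = -k/11 (x(k, A) = k*(-1/11) = -k/11)
p(R) = √(-125/11 + R) (p(R) = √(R - 1/11*125) = √(R - 125/11) = √(-125/11 + R))
(32037 - 15030)*(p(v) + 28040) = (32037 - 15030)*(√(-1375 + 121*(-69))/11 + 28040) = 17007*(√(-1375 - 8349)/11 + 28040) = 17007*(√(-9724)/11 + 28040) = 17007*((2*I*√2431)/11 + 28040) = 17007*(2*I*√2431/11 + 28040) = 17007*(28040 + 2*I*√2431/11) = 476876280 + 34014*I*√2431/11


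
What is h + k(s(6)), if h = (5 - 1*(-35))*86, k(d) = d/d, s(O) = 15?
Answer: 3441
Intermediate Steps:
k(d) = 1
h = 3440 (h = (5 + 35)*86 = 40*86 = 3440)
h + k(s(6)) = 3440 + 1 = 3441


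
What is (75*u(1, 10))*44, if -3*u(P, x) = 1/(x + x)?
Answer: -55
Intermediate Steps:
u(P, x) = -1/(6*x) (u(P, x) = -1/(3*(x + x)) = -1/(2*x)/3 = -1/(6*x))
(75*u(1, 10))*44 = (75*(-⅙/10))*44 = (75*(-⅙*⅒))*44 = (75*(-1/60))*44 = -5/4*44 = -55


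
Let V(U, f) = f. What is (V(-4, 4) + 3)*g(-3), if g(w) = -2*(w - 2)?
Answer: 70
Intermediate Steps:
g(w) = 4 - 2*w (g(w) = -2*(-2 + w) = 4 - 2*w)
(V(-4, 4) + 3)*g(-3) = (4 + 3)*(4 - 2*(-3)) = 7*(4 + 6) = 7*10 = 70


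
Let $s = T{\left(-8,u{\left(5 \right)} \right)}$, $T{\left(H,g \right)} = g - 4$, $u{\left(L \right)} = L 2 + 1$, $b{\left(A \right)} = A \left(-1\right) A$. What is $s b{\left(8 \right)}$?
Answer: $-448$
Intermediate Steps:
$b{\left(A \right)} = - A^{2}$ ($b{\left(A \right)} = - A A = - A^{2}$)
$u{\left(L \right)} = 1 + 2 L$ ($u{\left(L \right)} = 2 L + 1 = 1 + 2 L$)
$T{\left(H,g \right)} = -4 + g$ ($T{\left(H,g \right)} = g - 4 = -4 + g$)
$s = 7$ ($s = -4 + \left(1 + 2 \cdot 5\right) = -4 + \left(1 + 10\right) = -4 + 11 = 7$)
$s b{\left(8 \right)} = 7 \left(- 8^{2}\right) = 7 \left(\left(-1\right) 64\right) = 7 \left(-64\right) = -448$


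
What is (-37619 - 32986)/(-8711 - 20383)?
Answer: 23535/9698 ≈ 2.4268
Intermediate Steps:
(-37619 - 32986)/(-8711 - 20383) = -70605/(-29094) = -70605*(-1/29094) = 23535/9698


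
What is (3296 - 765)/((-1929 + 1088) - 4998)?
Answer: -2531/5839 ≈ -0.43346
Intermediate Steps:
(3296 - 765)/((-1929 + 1088) - 4998) = 2531/(-841 - 4998) = 2531/(-5839) = 2531*(-1/5839) = -2531/5839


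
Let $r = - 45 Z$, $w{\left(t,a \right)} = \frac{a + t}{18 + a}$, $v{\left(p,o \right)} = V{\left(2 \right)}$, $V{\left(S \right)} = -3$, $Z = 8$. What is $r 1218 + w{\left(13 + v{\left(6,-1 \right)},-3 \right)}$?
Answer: $- \frac{6577193}{15} \approx -4.3848 \cdot 10^{5}$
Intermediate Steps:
$v{\left(p,o \right)} = -3$
$w{\left(t,a \right)} = \frac{a + t}{18 + a}$
$r = -360$ ($r = \left(-45\right) 8 = -360$)
$r 1218 + w{\left(13 + v{\left(6,-1 \right)},-3 \right)} = \left(-360\right) 1218 + \frac{-3 + \left(13 - 3\right)}{18 - 3} = -438480 + \frac{-3 + 10}{15} = -438480 + \frac{1}{15} \cdot 7 = -438480 + \frac{7}{15} = - \frac{6577193}{15}$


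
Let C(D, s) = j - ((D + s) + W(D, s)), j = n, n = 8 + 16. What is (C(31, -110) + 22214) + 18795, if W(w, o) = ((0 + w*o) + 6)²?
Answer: -11546104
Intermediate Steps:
n = 24
W(w, o) = (6 + o*w)² (W(w, o) = ((0 + o*w) + 6)² = (o*w + 6)² = (6 + o*w)²)
j = 24
C(D, s) = 24 - D - s - (6 + D*s)² (C(D, s) = 24 - ((D + s) + (6 + s*D)²) = 24 - ((D + s) + (6 + D*s)²) = 24 - (D + s + (6 + D*s)²) = 24 + (-D - s - (6 + D*s)²) = 24 - D - s - (6 + D*s)²)
(C(31, -110) + 22214) + 18795 = ((24 - 1*31 - 1*(-110) - (6 + 31*(-110))²) + 22214) + 18795 = ((24 - 31 + 110 - (6 - 3410)²) + 22214) + 18795 = ((24 - 31 + 110 - 1*(-3404)²) + 22214) + 18795 = ((24 - 31 + 110 - 1*11587216) + 22214) + 18795 = ((24 - 31 + 110 - 11587216) + 22214) + 18795 = (-11587113 + 22214) + 18795 = -11564899 + 18795 = -11546104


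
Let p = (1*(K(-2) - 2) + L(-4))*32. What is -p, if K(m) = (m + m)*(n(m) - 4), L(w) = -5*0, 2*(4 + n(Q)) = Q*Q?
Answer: -704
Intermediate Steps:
n(Q) = -4 + Q**2/2 (n(Q) = -4 + (Q*Q)/2 = -4 + Q**2/2)
L(w) = 0
K(m) = 2*m*(-8 + m**2/2) (K(m) = (m + m)*((-4 + m**2/2) - 4) = (2*m)*(-8 + m**2/2) = 2*m*(-8 + m**2/2))
p = 704 (p = (1*(-2*(-16 + (-2)**2) - 2) + 0)*32 = (1*(-2*(-16 + 4) - 2) + 0)*32 = (1*(-2*(-12) - 2) + 0)*32 = (1*(24 - 2) + 0)*32 = (1*22 + 0)*32 = (22 + 0)*32 = 22*32 = 704)
-p = -1*704 = -704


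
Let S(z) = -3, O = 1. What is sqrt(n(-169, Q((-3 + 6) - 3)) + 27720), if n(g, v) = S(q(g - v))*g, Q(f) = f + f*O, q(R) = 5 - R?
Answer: 97*sqrt(3) ≈ 168.01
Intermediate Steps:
Q(f) = 2*f (Q(f) = f + f*1 = f + f = 2*f)
n(g, v) = -3*g
sqrt(n(-169, Q((-3 + 6) - 3)) + 27720) = sqrt(-3*(-169) + 27720) = sqrt(507 + 27720) = sqrt(28227) = 97*sqrt(3)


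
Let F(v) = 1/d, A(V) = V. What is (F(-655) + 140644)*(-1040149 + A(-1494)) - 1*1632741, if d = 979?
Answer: -143425919987150/979 ≈ -1.4650e+11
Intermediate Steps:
F(v) = 1/979
(F(-655) + 140644)*(-1040149 + A(-1494)) - 1*1632741 = (1/979 + 140644)*(-1040149 - 1494) - 1*1632741 = (137690477/979)*(-1041643) - 1632741 = -143424321533711/979 - 1632741 = -143425919987150/979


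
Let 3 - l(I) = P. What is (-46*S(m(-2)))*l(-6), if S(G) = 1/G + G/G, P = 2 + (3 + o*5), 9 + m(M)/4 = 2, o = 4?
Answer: 6831/7 ≈ 975.86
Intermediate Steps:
m(M) = -28 (m(M) = -36 + 4*2 = -36 + 8 = -28)
P = 25 (P = 2 + (3 + 4*5) = 2 + (3 + 20) = 2 + 23 = 25)
S(G) = 1 + 1/G (S(G) = 1/G + 1 = 1 + 1/G)
l(I) = -22 (l(I) = 3 - 1*25 = 3 - 25 = -22)
(-46*S(m(-2)))*l(-6) = -46*(1 - 28)/(-28)*(-22) = -(-23)*(-27)/14*(-22) = -46*27/28*(-22) = -621/14*(-22) = 6831/7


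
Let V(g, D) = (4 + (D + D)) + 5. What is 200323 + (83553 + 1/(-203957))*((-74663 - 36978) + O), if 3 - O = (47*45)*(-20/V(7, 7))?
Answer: -43034512229091727/4691011 ≈ -9.1738e+9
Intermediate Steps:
V(g, D) = 9 + 2*D (V(g, D) = (4 + 2*D) + 5 = 9 + 2*D)
O = 42369/23 (O = 3 - 47*45*(-20/(9 + 2*7)) = 3 - 2115*(-20/(9 + 14)) = 3 - 2115*(-20/23) = 3 - 2115*(-20*1/23) = 3 - 2115*(-20)/23 = 3 - 1*(-42300/23) = 3 + 42300/23 = 42369/23 ≈ 1842.1)
200323 + (83553 + 1/(-203957))*((-74663 - 36978) + O) = 200323 + (83553 + 1/(-203957))*((-74663 - 36978) + 42369/23) = 200323 + (83553 - 1/203957)*(-111641 + 42369/23) = 200323 + (17041219220/203957)*(-2525374/23) = 200323 - 43035451946488280/4691011 = -43034512229091727/4691011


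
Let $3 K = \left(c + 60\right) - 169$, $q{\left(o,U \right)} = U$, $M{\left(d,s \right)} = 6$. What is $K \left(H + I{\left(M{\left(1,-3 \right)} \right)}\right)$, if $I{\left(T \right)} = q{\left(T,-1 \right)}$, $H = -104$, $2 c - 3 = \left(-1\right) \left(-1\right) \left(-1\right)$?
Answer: $3780$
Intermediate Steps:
$c = 1$ ($c = \frac{3}{2} + \frac{\left(-1\right) \left(-1\right) \left(-1\right)}{2} = \frac{3}{2} + \frac{1 \left(-1\right)}{2} = \frac{3}{2} + \frac{1}{2} \left(-1\right) = \frac{3}{2} - \frac{1}{2} = 1$)
$I{\left(T \right)} = -1$
$K = -36$ ($K = \frac{\left(1 + 60\right) - 169}{3} = \frac{61 - 169}{3} = \frac{1}{3} \left(-108\right) = -36$)
$K \left(H + I{\left(M{\left(1,-3 \right)} \right)}\right) = - 36 \left(-104 - 1\right) = \left(-36\right) \left(-105\right) = 3780$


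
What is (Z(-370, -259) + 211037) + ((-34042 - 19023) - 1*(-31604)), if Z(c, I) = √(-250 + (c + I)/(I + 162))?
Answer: 189576 + I*√2291237/97 ≈ 1.8958e+5 + 15.605*I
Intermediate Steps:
Z(c, I) = √(-250 + (I + c)/(162 + I))
(Z(-370, -259) + 211037) + ((-34042 - 19023) - 1*(-31604)) = (√((-40500 - 370 - 249*(-259))/(162 - 259)) + 211037) + ((-34042 - 19023) - 1*(-31604)) = (√((-40500 - 370 + 64491)/(-97)) + 211037) + (-53065 + 31604) = (√(-1/97*23621) + 211037) - 21461 = (√(-23621/97) + 211037) - 21461 = (I*√2291237/97 + 211037) - 21461 = (211037 + I*√2291237/97) - 21461 = 189576 + I*√2291237/97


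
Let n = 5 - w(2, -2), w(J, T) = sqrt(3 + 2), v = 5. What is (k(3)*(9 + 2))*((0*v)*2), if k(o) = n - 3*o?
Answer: 0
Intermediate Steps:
w(J, T) = sqrt(5)
n = 5 - sqrt(5) ≈ 2.7639
k(o) = 5 - sqrt(5) - 3*o (k(o) = (5 - sqrt(5)) - 3*o = 5 - sqrt(5) - 3*o)
(k(3)*(9 + 2))*((0*v)*2) = ((5 - sqrt(5) - 3*3)*(9 + 2))*((0*5)*2) = ((5 - sqrt(5) - 9)*11)*(0*2) = ((-4 - sqrt(5))*11)*0 = (-44 - 11*sqrt(5))*0 = 0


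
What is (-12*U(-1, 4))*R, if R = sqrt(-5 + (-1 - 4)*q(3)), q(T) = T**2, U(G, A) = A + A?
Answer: -480*I*sqrt(2) ≈ -678.82*I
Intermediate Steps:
U(G, A) = 2*A
R = 5*I*sqrt(2) (R = sqrt(-5 + (-1 - 4)*3**2) = sqrt(-5 - 5*9) = sqrt(-5 - 45) = sqrt(-50) = 5*I*sqrt(2) ≈ 7.0711*I)
(-12*U(-1, 4))*R = (-24*4)*(5*I*sqrt(2)) = (-12*8)*(5*I*sqrt(2)) = -480*I*sqrt(2)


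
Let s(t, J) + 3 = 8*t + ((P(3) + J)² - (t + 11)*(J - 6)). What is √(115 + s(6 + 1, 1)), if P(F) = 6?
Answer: √307 ≈ 17.521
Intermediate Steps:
s(t, J) = -3 + (6 + J)² + 8*t - (-6 + J)*(11 + t) (s(t, J) = -3 + (8*t + ((6 + J)² - (t + 11)*(J - 6))) = -3 + (8*t + ((6 + J)² - (11 + t)*(-6 + J))) = -3 + (8*t + ((6 + J)² - (-6 + J)*(11 + t))) = -3 + ((6 + J)² + 8*t - (-6 + J)*(11 + t)) = -3 + (6 + J)² + 8*t - (-6 + J)*(11 + t))
√(115 + s(6 + 1, 1)) = √(115 + (99 + 1 + 1² + 14*(6 + 1) - 1*1*(6 + 1))) = √(115 + (99 + 1 + 1 + 14*7 - 1*1*7)) = √(115 + (99 + 1 + 1 + 98 - 7)) = √(115 + 192) = √307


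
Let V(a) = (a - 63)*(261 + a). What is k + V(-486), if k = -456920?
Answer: -333395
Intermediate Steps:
V(a) = (-63 + a)*(261 + a)
k + V(-486) = -456920 + (-16443 + (-486)² + 198*(-486)) = -456920 + (-16443 + 236196 - 96228) = -456920 + 123525 = -333395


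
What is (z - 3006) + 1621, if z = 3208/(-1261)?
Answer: -1749693/1261 ≈ -1387.5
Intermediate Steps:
z = -3208/1261 (z = 3208*(-1/1261) = -3208/1261 ≈ -2.5440)
(z - 3006) + 1621 = (-3208/1261 - 3006) + 1621 = -3793774/1261 + 1621 = -1749693/1261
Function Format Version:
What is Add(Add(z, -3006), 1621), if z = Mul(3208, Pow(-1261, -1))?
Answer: Rational(-1749693, 1261) ≈ -1387.5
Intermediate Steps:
z = Rational(-3208, 1261) (z = Mul(3208, Rational(-1, 1261)) = Rational(-3208, 1261) ≈ -2.5440)
Add(Add(z, -3006), 1621) = Add(Add(Rational(-3208, 1261), -3006), 1621) = Add(Rational(-3793774, 1261), 1621) = Rational(-1749693, 1261)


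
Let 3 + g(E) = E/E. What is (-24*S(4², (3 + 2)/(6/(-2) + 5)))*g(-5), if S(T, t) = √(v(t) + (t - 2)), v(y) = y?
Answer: 48*√3 ≈ 83.138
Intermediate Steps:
g(E) = -2 (g(E) = -3 + E/E = -3 + 1 = -2)
S(T, t) = √(-2 + 2*t) (S(T, t) = √(t + (t - 2)) = √(t + (-2 + t)) = √(-2 + 2*t))
(-24*S(4², (3 + 2)/(6/(-2) + 5)))*g(-5) = -24*√(-2 + 2*((3 + 2)/(6/(-2) + 5)))*(-2) = -24*√(-2 + 2*(5/(6*(-½) + 5)))*(-2) = -24*√(-2 + 2*(5/(-3 + 5)))*(-2) = -24*√(-2 + 2*(5/2))*(-2) = -24*√(-2 + 5)*(-2) = -24*√3*(-2) = 48*√3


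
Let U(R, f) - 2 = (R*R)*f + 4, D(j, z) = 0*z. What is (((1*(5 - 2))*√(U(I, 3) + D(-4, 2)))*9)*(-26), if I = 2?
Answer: -2106*√2 ≈ -2978.3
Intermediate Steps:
D(j, z) = 0
U(R, f) = 6 + f*R² (U(R, f) = 2 + ((R*R)*f + 4) = 2 + (R²*f + 4) = 2 + (f*R² + 4) = 2 + (4 + f*R²) = 6 + f*R²)
(((1*(5 - 2))*√(U(I, 3) + D(-4, 2)))*9)*(-26) = (((1*(5 - 2))*√((6 + 3*2²) + 0))*9)*(-26) = (((1*3)*√((6 + 3*4) + 0))*9)*(-26) = ((3*√((6 + 12) + 0))*9)*(-26) = ((3*√(18 + 0))*9)*(-26) = ((3*√18)*9)*(-26) = ((3*(3*√2))*9)*(-26) = ((9*√2)*9)*(-26) = (81*√2)*(-26) = -2106*√2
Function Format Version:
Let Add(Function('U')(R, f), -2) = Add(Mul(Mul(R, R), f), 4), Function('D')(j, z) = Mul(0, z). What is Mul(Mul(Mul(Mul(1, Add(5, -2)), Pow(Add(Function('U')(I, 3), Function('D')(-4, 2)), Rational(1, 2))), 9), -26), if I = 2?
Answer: Mul(-2106, Pow(2, Rational(1, 2))) ≈ -2978.3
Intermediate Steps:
Function('D')(j, z) = 0
Function('U')(R, f) = Add(6, Mul(f, Pow(R, 2))) (Function('U')(R, f) = Add(2, Add(Mul(Mul(R, R), f), 4)) = Add(2, Add(Mul(Pow(R, 2), f), 4)) = Add(2, Add(Mul(f, Pow(R, 2)), 4)) = Add(2, Add(4, Mul(f, Pow(R, 2)))) = Add(6, Mul(f, Pow(R, 2))))
Mul(Mul(Mul(Mul(1, Add(5, -2)), Pow(Add(Function('U')(I, 3), Function('D')(-4, 2)), Rational(1, 2))), 9), -26) = Mul(Mul(Mul(Mul(1, Add(5, -2)), Pow(Add(Add(6, Mul(3, Pow(2, 2))), 0), Rational(1, 2))), 9), -26) = Mul(Mul(Mul(Mul(1, 3), Pow(Add(Add(6, Mul(3, 4)), 0), Rational(1, 2))), 9), -26) = Mul(Mul(Mul(3, Pow(Add(Add(6, 12), 0), Rational(1, 2))), 9), -26) = Mul(Mul(Mul(3, Pow(Add(18, 0), Rational(1, 2))), 9), -26) = Mul(Mul(Mul(3, Pow(18, Rational(1, 2))), 9), -26) = Mul(Mul(Mul(3, Mul(3, Pow(2, Rational(1, 2)))), 9), -26) = Mul(Mul(Mul(9, Pow(2, Rational(1, 2))), 9), -26) = Mul(Mul(81, Pow(2, Rational(1, 2))), -26) = Mul(-2106, Pow(2, Rational(1, 2)))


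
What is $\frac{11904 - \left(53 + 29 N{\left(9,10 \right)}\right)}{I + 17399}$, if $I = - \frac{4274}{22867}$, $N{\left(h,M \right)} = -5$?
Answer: $\frac{274312532}{397858659} \approx 0.68947$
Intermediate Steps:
$I = - \frac{4274}{22867}$ ($I = \left(-4274\right) \frac{1}{22867} = - \frac{4274}{22867} \approx -0.18691$)
$\frac{11904 - \left(53 + 29 N{\left(9,10 \right)}\right)}{I + 17399} = \frac{11904 - -92}{- \frac{4274}{22867} + 17399} = \frac{11904 + \left(-53 + 145\right)}{\frac{397858659}{22867}} = \left(11904 + 92\right) \frac{22867}{397858659} = 11996 \cdot \frac{22867}{397858659} = \frac{274312532}{397858659}$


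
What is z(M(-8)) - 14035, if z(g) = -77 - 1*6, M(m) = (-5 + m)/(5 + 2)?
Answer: -14118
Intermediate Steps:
M(m) = -5/7 + m/7 (M(m) = (-5 + m)/7 = (-5 + m)*(1/7) = -5/7 + m/7)
z(g) = -83 (z(g) = -77 - 6 = -83)
z(M(-8)) - 14035 = -83 - 14035 = -14118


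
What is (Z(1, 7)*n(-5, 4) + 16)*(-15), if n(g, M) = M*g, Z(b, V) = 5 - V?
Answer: -840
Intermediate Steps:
(Z(1, 7)*n(-5, 4) + 16)*(-15) = ((5 - 1*7)*(4*(-5)) + 16)*(-15) = ((5 - 7)*(-20) + 16)*(-15) = (-2*(-20) + 16)*(-15) = (40 + 16)*(-15) = 56*(-15) = -840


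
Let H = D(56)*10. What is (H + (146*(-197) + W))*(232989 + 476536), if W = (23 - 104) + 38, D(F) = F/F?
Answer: -20430772375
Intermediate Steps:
D(F) = 1
H = 10 (H = 1*10 = 10)
W = -43 (W = -81 + 38 = -43)
(H + (146*(-197) + W))*(232989 + 476536) = (10 + (146*(-197) - 43))*(232989 + 476536) = (10 + (-28762 - 43))*709525 = (10 - 28805)*709525 = -28795*709525 = -20430772375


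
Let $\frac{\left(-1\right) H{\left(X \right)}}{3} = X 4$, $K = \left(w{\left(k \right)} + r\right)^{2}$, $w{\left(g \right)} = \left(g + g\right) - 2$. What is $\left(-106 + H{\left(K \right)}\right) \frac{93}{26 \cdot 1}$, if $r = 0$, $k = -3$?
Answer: $- \frac{40641}{13} \approx -3126.2$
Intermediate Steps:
$w{\left(g \right)} = -2 + 2 g$ ($w{\left(g \right)} = 2 g - 2 = -2 + 2 g$)
$K = 64$ ($K = \left(\left(-2 + 2 \left(-3\right)\right) + 0\right)^{2} = \left(\left(-2 - 6\right) + 0\right)^{2} = \left(-8 + 0\right)^{2} = \left(-8\right)^{2} = 64$)
$H{\left(X \right)} = - 12 X$ ($H{\left(X \right)} = - 3 X 4 = - 3 \cdot 4 X = - 12 X$)
$\left(-106 + H{\left(K \right)}\right) \frac{93}{26 \cdot 1} = \left(-106 - 768\right) \frac{93}{26 \cdot 1} = \left(-106 - 768\right) \frac{93}{26} = - 874 \cdot 93 \cdot \frac{1}{26} = \left(-874\right) \frac{93}{26} = - \frac{40641}{13}$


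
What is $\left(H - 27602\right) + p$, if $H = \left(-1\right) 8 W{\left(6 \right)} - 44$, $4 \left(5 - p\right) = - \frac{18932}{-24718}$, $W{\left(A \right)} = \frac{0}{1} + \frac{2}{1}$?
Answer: $- \frac{683630459}{24718} \approx -27657.0$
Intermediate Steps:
$W{\left(A \right)} = 2$ ($W{\left(A \right)} = 0 \cdot 1 + 2 \cdot 1 = 0 + 2 = 2$)
$p = \frac{118857}{24718}$ ($p = 5 - \frac{\left(-18932\right) \frac{1}{-24718}}{4} = 5 - \frac{\left(-18932\right) \left(- \frac{1}{24718}\right)}{4} = 5 - \frac{4733}{24718} = \frac{118857}{24718} \approx 4.8085$)
$H = -60$ ($H = \left(-1\right) 8 \cdot 2 - 44 = \left(-8\right) 2 - 44 = -16 - 44 = -60$)
$\left(H - 27602\right) + p = \left(-60 - 27602\right) + \frac{118857}{24718} = -27662 + \frac{118857}{24718} = - \frac{683630459}{24718}$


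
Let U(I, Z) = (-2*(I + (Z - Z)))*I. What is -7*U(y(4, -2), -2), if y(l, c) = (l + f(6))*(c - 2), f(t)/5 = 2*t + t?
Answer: 1979264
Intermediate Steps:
f(t) = 15*t (f(t) = 5*(2*t + t) = 5*(3*t) = 15*t)
y(l, c) = (-2 + c)*(90 + l) (y(l, c) = (l + 15*6)*(c - 2) = (l + 90)*(-2 + c) = (90 + l)*(-2 + c) = (-2 + c)*(90 + l))
U(I, Z) = -2*I**2 (U(I, Z) = (-2*(I + 0))*I = (-2*I)*I = -2*I**2)
-7*U(y(4, -2), -2) = -(-14)*(-180 - 2*4 + 90*(-2) - 2*4)**2 = -(-14)*(-180 - 8 - 180 - 8)**2 = -(-14)*(-376)**2 = -(-14)*141376 = -7*(-282752) = 1979264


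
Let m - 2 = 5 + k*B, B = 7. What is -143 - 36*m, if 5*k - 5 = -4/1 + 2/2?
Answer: -2479/5 ≈ -495.80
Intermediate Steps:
k = 2/5 (k = 1 + (-4/1 + 2/2)/5 = 1 + (-4*1 + 2*(1/2))/5 = 1 + (-4 + 1)/5 = 1 + (1/5)*(-3) = 1 - 3/5 = 2/5 ≈ 0.40000)
m = 49/5 (m = 2 + (5 + (2/5)*7) = 2 + (5 + 14/5) = 2 + 39/5 = 49/5 ≈ 9.8000)
-143 - 36*m = -143 - 36*49/5 = -143 - 1764/5 = -2479/5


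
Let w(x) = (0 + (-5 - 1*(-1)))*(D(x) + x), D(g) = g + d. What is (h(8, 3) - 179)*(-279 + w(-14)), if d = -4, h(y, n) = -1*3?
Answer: 27482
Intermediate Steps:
h(y, n) = -3
D(g) = -4 + g (D(g) = g - 4 = -4 + g)
w(x) = 16 - 8*x (w(x) = (0 + (-5 - 1*(-1)))*((-4 + x) + x) = (0 + (-5 + 1))*(-4 + 2*x) = (0 - 4)*(-4 + 2*x) = -4*(-4 + 2*x) = 16 - 8*x)
(h(8, 3) - 179)*(-279 + w(-14)) = (-3 - 179)*(-279 + (16 - 8*(-14))) = -182*(-279 + (16 + 112)) = -182*(-279 + 128) = -182*(-151) = 27482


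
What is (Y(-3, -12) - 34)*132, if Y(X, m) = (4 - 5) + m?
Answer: -6204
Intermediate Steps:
Y(X, m) = -1 + m
(Y(-3, -12) - 34)*132 = ((-1 - 12) - 34)*132 = (-13 - 34)*132 = -47*132 = -6204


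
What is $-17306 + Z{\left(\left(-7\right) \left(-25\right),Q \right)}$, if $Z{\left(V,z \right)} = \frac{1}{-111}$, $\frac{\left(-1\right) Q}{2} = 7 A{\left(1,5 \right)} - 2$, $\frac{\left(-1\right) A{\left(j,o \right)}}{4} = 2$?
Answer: $- \frac{1920967}{111} \approx -17306.0$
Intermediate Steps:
$A{\left(j,o \right)} = -8$ ($A{\left(j,o \right)} = \left(-4\right) 2 = -8$)
$Q = 116$ ($Q = - 2 \left(7 \left(-8\right) - 2\right) = - 2 \left(-56 - 2\right) = \left(-2\right) \left(-58\right) = 116$)
$Z{\left(V,z \right)} = - \frac{1}{111}$
$-17306 + Z{\left(\left(-7\right) \left(-25\right),Q \right)} = -17306 - \frac{1}{111} = - \frac{1920967}{111}$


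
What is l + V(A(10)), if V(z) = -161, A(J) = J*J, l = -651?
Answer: -812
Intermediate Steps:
A(J) = J²
l + V(A(10)) = -651 - 161 = -812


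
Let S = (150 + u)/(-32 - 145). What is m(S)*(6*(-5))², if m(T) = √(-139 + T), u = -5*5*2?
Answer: 300*I*√4372431/59 ≈ 10632.0*I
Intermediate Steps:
u = -50 (u = -25*2 = -50)
S = -100/177 (S = (150 - 50)/(-32 - 145) = 100/(-177) = 100*(-1/177) = -100/177 ≈ -0.56497)
m(S)*(6*(-5))² = √(-139 - 100/177)*(6*(-5))² = √(-24703/177)*(-30)² = (I*√4372431/177)*900 = 300*I*√4372431/59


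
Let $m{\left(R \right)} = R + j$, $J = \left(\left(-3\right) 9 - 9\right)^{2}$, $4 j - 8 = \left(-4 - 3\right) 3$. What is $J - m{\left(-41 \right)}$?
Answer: $\frac{5361}{4} \approx 1340.3$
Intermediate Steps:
$j = - \frac{13}{4}$ ($j = 2 + \frac{\left(-4 - 3\right) 3}{4} = 2 + \frac{\left(-7\right) 3}{4} = 2 + \frac{1}{4} \left(-21\right) = 2 - \frac{21}{4} = - \frac{13}{4} \approx -3.25$)
$J = 1296$ ($J = \left(-27 - 9\right)^{2} = \left(-36\right)^{2} = 1296$)
$m{\left(R \right)} = - \frac{13}{4} + R$ ($m{\left(R \right)} = R - \frac{13}{4} = - \frac{13}{4} + R$)
$J - m{\left(-41 \right)} = 1296 - \left(- \frac{13}{4} - 41\right) = 1296 - - \frac{177}{4} = 1296 + \frac{177}{4} = \frac{5361}{4}$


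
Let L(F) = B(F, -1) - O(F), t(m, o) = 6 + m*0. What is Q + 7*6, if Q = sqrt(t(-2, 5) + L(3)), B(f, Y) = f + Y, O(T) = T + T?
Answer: 42 + sqrt(2) ≈ 43.414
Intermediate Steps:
O(T) = 2*T
B(f, Y) = Y + f
t(m, o) = 6 (t(m, o) = 6 + 0 = 6)
L(F) = -1 - F (L(F) = (-1 + F) - 2*F = -1 - F)
Q = sqrt(2) (Q = sqrt(6 + (-1 - 1*3)) = sqrt(6 + (-1 - 3)) = sqrt(6 - 4) = sqrt(2) ≈ 1.4142)
Q + 7*6 = sqrt(2) + 7*6 = sqrt(2) + 42 = 42 + sqrt(2)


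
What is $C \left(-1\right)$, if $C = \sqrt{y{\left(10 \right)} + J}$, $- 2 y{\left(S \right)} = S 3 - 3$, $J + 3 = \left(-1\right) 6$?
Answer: $- \frac{3 i \sqrt{10}}{2} \approx - 4.7434 i$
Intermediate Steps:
$J = -9$ ($J = -3 - 6 = -9$)
$y{\left(S \right)} = \frac{3}{2} - \frac{3 S}{2}$ ($y{\left(S \right)} = - \frac{S 3 - 3}{2} = - \frac{3 S - 3}{2} = - \frac{-3 + 3 S}{2} = \frac{3}{2} - \frac{3 S}{2}$)
$C = \frac{3 i \sqrt{10}}{2}$ ($C = \sqrt{\left(\frac{3}{2} - 15\right) - 9} = \sqrt{- \frac{27}{2} - 9} = \sqrt{- \frac{45}{2}} = \frac{3 i \sqrt{10}}{2} \approx 4.7434 i$)
$C \left(-1\right) = \frac{3 i \sqrt{10}}{2} \left(-1\right) = - \frac{3 i \sqrt{10}}{2}$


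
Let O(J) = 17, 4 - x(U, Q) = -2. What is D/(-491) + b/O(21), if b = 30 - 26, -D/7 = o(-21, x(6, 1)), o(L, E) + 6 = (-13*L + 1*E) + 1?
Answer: 34570/8347 ≈ 4.1416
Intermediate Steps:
x(U, Q) = 6 (x(U, Q) = 4 - 1*(-2) = 4 + 2 = 6)
o(L, E) = -5 + E - 13*L (o(L, E) = -6 + ((-13*L + 1*E) + 1) = -6 + ((-13*L + E) + 1) = -6 + ((E - 13*L) + 1) = -6 + (1 + E - 13*L) = -5 + E - 13*L)
D = -1918 (D = -7*(-5 + 6 - 13*(-21)) = -7*(-5 + 6 + 273) = -7*274 = -1918)
b = 4
D/(-491) + b/O(21) = -1918/(-491) + 4/17 = -1918*(-1/491) + 4*(1/17) = 1918/491 + 4/17 = 34570/8347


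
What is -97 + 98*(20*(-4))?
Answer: -7937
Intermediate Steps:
-97 + 98*(20*(-4)) = -97 + 98*(-80) = -97 - 7840 = -7937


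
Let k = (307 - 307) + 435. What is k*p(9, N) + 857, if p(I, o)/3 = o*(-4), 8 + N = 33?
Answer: -129643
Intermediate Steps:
N = 25 (N = -8 + 33 = 25)
p(I, o) = -12*o (p(I, o) = 3*(o*(-4)) = 3*(-4*o) = -12*o)
k = 435 (k = 0 + 435 = 435)
k*p(9, N) + 857 = 435*(-12*25) + 857 = 435*(-300) + 857 = -130500 + 857 = -129643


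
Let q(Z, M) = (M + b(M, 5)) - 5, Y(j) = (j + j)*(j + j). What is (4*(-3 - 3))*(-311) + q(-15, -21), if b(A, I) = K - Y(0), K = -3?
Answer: 7435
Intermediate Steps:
Y(j) = 4*j**2 (Y(j) = (2*j)*(2*j) = 4*j**2)
b(A, I) = -3 (b(A, I) = -3 - 4*0**2 = -3 - 4*0 = -3 - 1*0 = -3 + 0 = -3)
q(Z, M) = -8 + M (q(Z, M) = (M - 3) - 5 = (-3 + M) - 5 = -8 + M)
(4*(-3 - 3))*(-311) + q(-15, -21) = (4*(-3 - 3))*(-311) + (-8 - 21) = (4*(-6))*(-311) - 29 = -24*(-311) - 29 = 7464 - 29 = 7435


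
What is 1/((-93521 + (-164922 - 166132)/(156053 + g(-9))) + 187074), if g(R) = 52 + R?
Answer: 78048/7301459017 ≈ 1.0689e-5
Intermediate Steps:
1/((-93521 + (-164922 - 166132)/(156053 + g(-9))) + 187074) = 1/((-93521 + (-164922 - 166132)/(156053 + (52 - 9))) + 187074) = 1/((-93521 - 331054/(156053 + 43)) + 187074) = 1/((-93521 - 331054/156096) + 187074) = 1/((-93521 - 331054*1/156096) + 187074) = 1/((-93521 - 165527/78048) + 187074) = 1/(-7299292535/78048 + 187074) = 1/(7301459017/78048) = 78048/7301459017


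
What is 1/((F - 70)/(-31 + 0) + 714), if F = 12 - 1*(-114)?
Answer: 31/22078 ≈ 0.0014041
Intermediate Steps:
F = 126 (F = 12 + 114 = 126)
1/((F - 70)/(-31 + 0) + 714) = 1/((126 - 70)/(-31 + 0) + 714) = 1/(56/(-31) + 714) = 1/(56*(-1/31) + 714) = 1/(-56/31 + 714) = 1/(22078/31) = 31/22078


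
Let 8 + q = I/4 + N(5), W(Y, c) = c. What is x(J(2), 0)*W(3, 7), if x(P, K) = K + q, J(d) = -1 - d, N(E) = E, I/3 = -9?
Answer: -273/4 ≈ -68.250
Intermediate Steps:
I = -27 (I = 3*(-9) = -27)
q = -39/4 (q = -8 + (-27/4 + 5) = -8 - 7/4 = -39/4 ≈ -9.7500)
x(P, K) = -39/4 + K (x(P, K) = K - 39/4 = -39/4 + K)
x(J(2), 0)*W(3, 7) = (-39/4 + 0)*7 = -39/4*7 = -273/4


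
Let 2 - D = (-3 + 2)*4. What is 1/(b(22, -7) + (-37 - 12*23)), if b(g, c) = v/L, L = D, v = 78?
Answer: -1/300 ≈ -0.0033333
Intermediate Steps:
D = 6 (D = 2 - (-3 + 2)*4 = 2 - (-1)*4 = 2 - 1*(-4) = 2 + 4 = 6)
L = 6
b(g, c) = 13 (b(g, c) = 78/6 = 78*(⅙) = 13)
1/(b(22, -7) + (-37 - 12*23)) = 1/(13 + (-37 - 12*23)) = 1/(13 + (-37 - 276)) = 1/(13 - 313) = 1/(-300) = -1/300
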